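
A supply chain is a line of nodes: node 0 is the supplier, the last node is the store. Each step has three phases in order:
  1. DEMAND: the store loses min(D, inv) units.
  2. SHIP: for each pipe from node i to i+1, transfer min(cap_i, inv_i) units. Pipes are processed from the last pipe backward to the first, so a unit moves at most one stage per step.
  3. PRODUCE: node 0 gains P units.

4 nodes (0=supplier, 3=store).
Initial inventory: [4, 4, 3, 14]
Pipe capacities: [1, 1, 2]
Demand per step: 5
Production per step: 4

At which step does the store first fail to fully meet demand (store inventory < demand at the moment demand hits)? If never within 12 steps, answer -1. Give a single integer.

Step 1: demand=5,sold=5 ship[2->3]=2 ship[1->2]=1 ship[0->1]=1 prod=4 -> [7 4 2 11]
Step 2: demand=5,sold=5 ship[2->3]=2 ship[1->2]=1 ship[0->1]=1 prod=4 -> [10 4 1 8]
Step 3: demand=5,sold=5 ship[2->3]=1 ship[1->2]=1 ship[0->1]=1 prod=4 -> [13 4 1 4]
Step 4: demand=5,sold=4 ship[2->3]=1 ship[1->2]=1 ship[0->1]=1 prod=4 -> [16 4 1 1]
Step 5: demand=5,sold=1 ship[2->3]=1 ship[1->2]=1 ship[0->1]=1 prod=4 -> [19 4 1 1]
Step 6: demand=5,sold=1 ship[2->3]=1 ship[1->2]=1 ship[0->1]=1 prod=4 -> [22 4 1 1]
Step 7: demand=5,sold=1 ship[2->3]=1 ship[1->2]=1 ship[0->1]=1 prod=4 -> [25 4 1 1]
Step 8: demand=5,sold=1 ship[2->3]=1 ship[1->2]=1 ship[0->1]=1 prod=4 -> [28 4 1 1]
Step 9: demand=5,sold=1 ship[2->3]=1 ship[1->2]=1 ship[0->1]=1 prod=4 -> [31 4 1 1]
Step 10: demand=5,sold=1 ship[2->3]=1 ship[1->2]=1 ship[0->1]=1 prod=4 -> [34 4 1 1]
Step 11: demand=5,sold=1 ship[2->3]=1 ship[1->2]=1 ship[0->1]=1 prod=4 -> [37 4 1 1]
Step 12: demand=5,sold=1 ship[2->3]=1 ship[1->2]=1 ship[0->1]=1 prod=4 -> [40 4 1 1]
First stockout at step 4

4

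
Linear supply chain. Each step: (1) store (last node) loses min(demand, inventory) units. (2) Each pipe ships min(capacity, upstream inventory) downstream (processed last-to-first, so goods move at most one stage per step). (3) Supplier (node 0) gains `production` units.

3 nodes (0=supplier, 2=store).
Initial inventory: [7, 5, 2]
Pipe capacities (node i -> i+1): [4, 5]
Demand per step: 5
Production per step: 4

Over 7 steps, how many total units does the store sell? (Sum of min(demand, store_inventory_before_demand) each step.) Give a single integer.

Answer: 27

Derivation:
Step 1: sold=2 (running total=2) -> [7 4 5]
Step 2: sold=5 (running total=7) -> [7 4 4]
Step 3: sold=4 (running total=11) -> [7 4 4]
Step 4: sold=4 (running total=15) -> [7 4 4]
Step 5: sold=4 (running total=19) -> [7 4 4]
Step 6: sold=4 (running total=23) -> [7 4 4]
Step 7: sold=4 (running total=27) -> [7 4 4]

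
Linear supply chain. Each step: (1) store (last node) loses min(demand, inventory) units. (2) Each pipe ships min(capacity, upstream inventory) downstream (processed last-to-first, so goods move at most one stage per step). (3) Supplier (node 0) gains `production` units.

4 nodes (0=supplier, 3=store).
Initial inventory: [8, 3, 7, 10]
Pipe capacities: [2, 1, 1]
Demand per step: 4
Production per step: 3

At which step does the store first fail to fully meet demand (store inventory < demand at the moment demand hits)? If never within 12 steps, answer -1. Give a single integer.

Step 1: demand=4,sold=4 ship[2->3]=1 ship[1->2]=1 ship[0->1]=2 prod=3 -> [9 4 7 7]
Step 2: demand=4,sold=4 ship[2->3]=1 ship[1->2]=1 ship[0->1]=2 prod=3 -> [10 5 7 4]
Step 3: demand=4,sold=4 ship[2->3]=1 ship[1->2]=1 ship[0->1]=2 prod=3 -> [11 6 7 1]
Step 4: demand=4,sold=1 ship[2->3]=1 ship[1->2]=1 ship[0->1]=2 prod=3 -> [12 7 7 1]
Step 5: demand=4,sold=1 ship[2->3]=1 ship[1->2]=1 ship[0->1]=2 prod=3 -> [13 8 7 1]
Step 6: demand=4,sold=1 ship[2->3]=1 ship[1->2]=1 ship[0->1]=2 prod=3 -> [14 9 7 1]
Step 7: demand=4,sold=1 ship[2->3]=1 ship[1->2]=1 ship[0->1]=2 prod=3 -> [15 10 7 1]
Step 8: demand=4,sold=1 ship[2->3]=1 ship[1->2]=1 ship[0->1]=2 prod=3 -> [16 11 7 1]
Step 9: demand=4,sold=1 ship[2->3]=1 ship[1->2]=1 ship[0->1]=2 prod=3 -> [17 12 7 1]
Step 10: demand=4,sold=1 ship[2->3]=1 ship[1->2]=1 ship[0->1]=2 prod=3 -> [18 13 7 1]
Step 11: demand=4,sold=1 ship[2->3]=1 ship[1->2]=1 ship[0->1]=2 prod=3 -> [19 14 7 1]
Step 12: demand=4,sold=1 ship[2->3]=1 ship[1->2]=1 ship[0->1]=2 prod=3 -> [20 15 7 1]
First stockout at step 4

4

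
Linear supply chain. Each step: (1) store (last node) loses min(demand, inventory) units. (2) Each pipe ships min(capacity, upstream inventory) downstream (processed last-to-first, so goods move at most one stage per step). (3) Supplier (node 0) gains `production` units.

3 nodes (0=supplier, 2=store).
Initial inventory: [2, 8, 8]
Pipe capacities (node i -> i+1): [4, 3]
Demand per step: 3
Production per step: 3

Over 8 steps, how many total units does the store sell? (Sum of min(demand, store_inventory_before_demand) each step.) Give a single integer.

Step 1: sold=3 (running total=3) -> [3 7 8]
Step 2: sold=3 (running total=6) -> [3 7 8]
Step 3: sold=3 (running total=9) -> [3 7 8]
Step 4: sold=3 (running total=12) -> [3 7 8]
Step 5: sold=3 (running total=15) -> [3 7 8]
Step 6: sold=3 (running total=18) -> [3 7 8]
Step 7: sold=3 (running total=21) -> [3 7 8]
Step 8: sold=3 (running total=24) -> [3 7 8]

Answer: 24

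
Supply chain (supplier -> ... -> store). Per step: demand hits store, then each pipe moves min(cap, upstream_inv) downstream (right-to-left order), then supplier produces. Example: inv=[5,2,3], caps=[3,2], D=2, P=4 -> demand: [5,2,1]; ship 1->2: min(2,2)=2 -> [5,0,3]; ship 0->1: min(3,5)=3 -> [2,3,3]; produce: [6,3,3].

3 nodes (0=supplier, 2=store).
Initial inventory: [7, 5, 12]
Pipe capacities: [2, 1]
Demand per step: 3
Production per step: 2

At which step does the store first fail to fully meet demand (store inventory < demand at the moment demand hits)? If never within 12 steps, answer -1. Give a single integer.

Step 1: demand=3,sold=3 ship[1->2]=1 ship[0->1]=2 prod=2 -> [7 6 10]
Step 2: demand=3,sold=3 ship[1->2]=1 ship[0->1]=2 prod=2 -> [7 7 8]
Step 3: demand=3,sold=3 ship[1->2]=1 ship[0->1]=2 prod=2 -> [7 8 6]
Step 4: demand=3,sold=3 ship[1->2]=1 ship[0->1]=2 prod=2 -> [7 9 4]
Step 5: demand=3,sold=3 ship[1->2]=1 ship[0->1]=2 prod=2 -> [7 10 2]
Step 6: demand=3,sold=2 ship[1->2]=1 ship[0->1]=2 prod=2 -> [7 11 1]
Step 7: demand=3,sold=1 ship[1->2]=1 ship[0->1]=2 prod=2 -> [7 12 1]
Step 8: demand=3,sold=1 ship[1->2]=1 ship[0->1]=2 prod=2 -> [7 13 1]
Step 9: demand=3,sold=1 ship[1->2]=1 ship[0->1]=2 prod=2 -> [7 14 1]
Step 10: demand=3,sold=1 ship[1->2]=1 ship[0->1]=2 prod=2 -> [7 15 1]
Step 11: demand=3,sold=1 ship[1->2]=1 ship[0->1]=2 prod=2 -> [7 16 1]
Step 12: demand=3,sold=1 ship[1->2]=1 ship[0->1]=2 prod=2 -> [7 17 1]
First stockout at step 6

6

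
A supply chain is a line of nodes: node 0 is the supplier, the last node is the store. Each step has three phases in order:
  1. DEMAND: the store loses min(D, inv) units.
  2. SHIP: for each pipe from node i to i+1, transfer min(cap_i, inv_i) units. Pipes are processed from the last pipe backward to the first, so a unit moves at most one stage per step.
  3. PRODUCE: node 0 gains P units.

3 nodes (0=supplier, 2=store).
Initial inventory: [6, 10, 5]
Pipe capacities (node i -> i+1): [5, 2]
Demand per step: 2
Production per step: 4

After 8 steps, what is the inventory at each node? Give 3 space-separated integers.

Step 1: demand=2,sold=2 ship[1->2]=2 ship[0->1]=5 prod=4 -> inv=[5 13 5]
Step 2: demand=2,sold=2 ship[1->2]=2 ship[0->1]=5 prod=4 -> inv=[4 16 5]
Step 3: demand=2,sold=2 ship[1->2]=2 ship[0->1]=4 prod=4 -> inv=[4 18 5]
Step 4: demand=2,sold=2 ship[1->2]=2 ship[0->1]=4 prod=4 -> inv=[4 20 5]
Step 5: demand=2,sold=2 ship[1->2]=2 ship[0->1]=4 prod=4 -> inv=[4 22 5]
Step 6: demand=2,sold=2 ship[1->2]=2 ship[0->1]=4 prod=4 -> inv=[4 24 5]
Step 7: demand=2,sold=2 ship[1->2]=2 ship[0->1]=4 prod=4 -> inv=[4 26 5]
Step 8: demand=2,sold=2 ship[1->2]=2 ship[0->1]=4 prod=4 -> inv=[4 28 5]

4 28 5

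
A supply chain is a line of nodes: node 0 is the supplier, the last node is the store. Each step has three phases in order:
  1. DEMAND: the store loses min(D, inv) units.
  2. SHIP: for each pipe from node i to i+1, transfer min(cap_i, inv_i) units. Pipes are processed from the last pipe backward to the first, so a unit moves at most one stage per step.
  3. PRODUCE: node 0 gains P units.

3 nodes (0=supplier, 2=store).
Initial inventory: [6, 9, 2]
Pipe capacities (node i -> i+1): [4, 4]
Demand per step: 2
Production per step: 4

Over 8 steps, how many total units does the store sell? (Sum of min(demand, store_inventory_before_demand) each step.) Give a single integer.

Step 1: sold=2 (running total=2) -> [6 9 4]
Step 2: sold=2 (running total=4) -> [6 9 6]
Step 3: sold=2 (running total=6) -> [6 9 8]
Step 4: sold=2 (running total=8) -> [6 9 10]
Step 5: sold=2 (running total=10) -> [6 9 12]
Step 6: sold=2 (running total=12) -> [6 9 14]
Step 7: sold=2 (running total=14) -> [6 9 16]
Step 8: sold=2 (running total=16) -> [6 9 18]

Answer: 16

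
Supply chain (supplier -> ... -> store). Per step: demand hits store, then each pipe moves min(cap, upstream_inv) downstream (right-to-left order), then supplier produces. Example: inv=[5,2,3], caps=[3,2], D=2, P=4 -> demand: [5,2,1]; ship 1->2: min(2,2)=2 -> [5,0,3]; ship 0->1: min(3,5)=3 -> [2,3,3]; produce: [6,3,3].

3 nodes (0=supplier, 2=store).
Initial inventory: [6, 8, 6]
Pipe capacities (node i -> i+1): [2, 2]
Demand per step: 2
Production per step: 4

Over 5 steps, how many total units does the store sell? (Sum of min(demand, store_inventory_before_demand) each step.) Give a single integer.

Step 1: sold=2 (running total=2) -> [8 8 6]
Step 2: sold=2 (running total=4) -> [10 8 6]
Step 3: sold=2 (running total=6) -> [12 8 6]
Step 4: sold=2 (running total=8) -> [14 8 6]
Step 5: sold=2 (running total=10) -> [16 8 6]

Answer: 10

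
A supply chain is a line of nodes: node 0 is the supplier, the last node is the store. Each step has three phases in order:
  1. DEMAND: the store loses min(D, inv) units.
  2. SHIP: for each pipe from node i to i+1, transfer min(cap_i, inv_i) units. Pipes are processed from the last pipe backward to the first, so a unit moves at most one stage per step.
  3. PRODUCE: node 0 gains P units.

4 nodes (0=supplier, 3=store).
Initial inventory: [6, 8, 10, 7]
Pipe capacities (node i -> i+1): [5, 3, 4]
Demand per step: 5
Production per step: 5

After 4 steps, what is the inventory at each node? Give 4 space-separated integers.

Step 1: demand=5,sold=5 ship[2->3]=4 ship[1->2]=3 ship[0->1]=5 prod=5 -> inv=[6 10 9 6]
Step 2: demand=5,sold=5 ship[2->3]=4 ship[1->2]=3 ship[0->1]=5 prod=5 -> inv=[6 12 8 5]
Step 3: demand=5,sold=5 ship[2->3]=4 ship[1->2]=3 ship[0->1]=5 prod=5 -> inv=[6 14 7 4]
Step 4: demand=5,sold=4 ship[2->3]=4 ship[1->2]=3 ship[0->1]=5 prod=5 -> inv=[6 16 6 4]

6 16 6 4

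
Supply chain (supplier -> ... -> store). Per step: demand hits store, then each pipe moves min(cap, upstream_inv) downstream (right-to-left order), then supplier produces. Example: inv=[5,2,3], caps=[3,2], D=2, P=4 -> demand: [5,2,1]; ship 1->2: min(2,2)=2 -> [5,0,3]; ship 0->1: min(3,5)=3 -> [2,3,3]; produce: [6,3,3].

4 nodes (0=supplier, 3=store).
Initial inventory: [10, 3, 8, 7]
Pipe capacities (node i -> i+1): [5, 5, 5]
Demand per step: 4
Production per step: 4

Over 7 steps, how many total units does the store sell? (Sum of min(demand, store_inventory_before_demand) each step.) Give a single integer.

Answer: 28

Derivation:
Step 1: sold=4 (running total=4) -> [9 5 6 8]
Step 2: sold=4 (running total=8) -> [8 5 6 9]
Step 3: sold=4 (running total=12) -> [7 5 6 10]
Step 4: sold=4 (running total=16) -> [6 5 6 11]
Step 5: sold=4 (running total=20) -> [5 5 6 12]
Step 6: sold=4 (running total=24) -> [4 5 6 13]
Step 7: sold=4 (running total=28) -> [4 4 6 14]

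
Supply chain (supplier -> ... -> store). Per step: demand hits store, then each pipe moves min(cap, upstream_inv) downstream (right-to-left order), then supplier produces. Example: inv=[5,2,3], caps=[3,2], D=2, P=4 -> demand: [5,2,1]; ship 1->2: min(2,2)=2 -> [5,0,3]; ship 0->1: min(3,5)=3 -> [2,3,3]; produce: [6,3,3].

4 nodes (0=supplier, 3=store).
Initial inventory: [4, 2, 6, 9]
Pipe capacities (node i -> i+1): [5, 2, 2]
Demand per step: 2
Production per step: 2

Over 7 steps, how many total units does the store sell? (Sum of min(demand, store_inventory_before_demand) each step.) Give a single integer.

Answer: 14

Derivation:
Step 1: sold=2 (running total=2) -> [2 4 6 9]
Step 2: sold=2 (running total=4) -> [2 4 6 9]
Step 3: sold=2 (running total=6) -> [2 4 6 9]
Step 4: sold=2 (running total=8) -> [2 4 6 9]
Step 5: sold=2 (running total=10) -> [2 4 6 9]
Step 6: sold=2 (running total=12) -> [2 4 6 9]
Step 7: sold=2 (running total=14) -> [2 4 6 9]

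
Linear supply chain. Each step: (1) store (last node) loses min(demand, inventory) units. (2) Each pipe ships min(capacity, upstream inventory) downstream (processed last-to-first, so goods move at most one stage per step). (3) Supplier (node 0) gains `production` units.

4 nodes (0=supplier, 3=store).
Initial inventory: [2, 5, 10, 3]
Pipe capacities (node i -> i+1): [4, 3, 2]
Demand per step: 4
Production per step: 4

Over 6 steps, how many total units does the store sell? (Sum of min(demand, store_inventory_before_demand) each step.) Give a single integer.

Answer: 13

Derivation:
Step 1: sold=3 (running total=3) -> [4 4 11 2]
Step 2: sold=2 (running total=5) -> [4 5 12 2]
Step 3: sold=2 (running total=7) -> [4 6 13 2]
Step 4: sold=2 (running total=9) -> [4 7 14 2]
Step 5: sold=2 (running total=11) -> [4 8 15 2]
Step 6: sold=2 (running total=13) -> [4 9 16 2]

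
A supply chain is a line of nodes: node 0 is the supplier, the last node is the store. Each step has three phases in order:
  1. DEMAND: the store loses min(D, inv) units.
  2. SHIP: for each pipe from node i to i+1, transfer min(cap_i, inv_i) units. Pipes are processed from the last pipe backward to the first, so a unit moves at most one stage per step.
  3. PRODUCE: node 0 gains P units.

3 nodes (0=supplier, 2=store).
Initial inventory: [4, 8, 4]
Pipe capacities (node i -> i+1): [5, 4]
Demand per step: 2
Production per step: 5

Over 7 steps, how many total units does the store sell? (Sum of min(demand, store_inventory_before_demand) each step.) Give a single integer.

Answer: 14

Derivation:
Step 1: sold=2 (running total=2) -> [5 8 6]
Step 2: sold=2 (running total=4) -> [5 9 8]
Step 3: sold=2 (running total=6) -> [5 10 10]
Step 4: sold=2 (running total=8) -> [5 11 12]
Step 5: sold=2 (running total=10) -> [5 12 14]
Step 6: sold=2 (running total=12) -> [5 13 16]
Step 7: sold=2 (running total=14) -> [5 14 18]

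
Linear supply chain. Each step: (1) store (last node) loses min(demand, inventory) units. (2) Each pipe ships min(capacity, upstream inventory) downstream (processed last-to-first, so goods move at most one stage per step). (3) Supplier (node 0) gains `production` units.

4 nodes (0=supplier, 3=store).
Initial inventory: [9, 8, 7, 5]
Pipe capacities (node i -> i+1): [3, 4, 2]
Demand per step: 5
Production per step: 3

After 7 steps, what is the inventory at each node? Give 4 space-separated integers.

Step 1: demand=5,sold=5 ship[2->3]=2 ship[1->2]=4 ship[0->1]=3 prod=3 -> inv=[9 7 9 2]
Step 2: demand=5,sold=2 ship[2->3]=2 ship[1->2]=4 ship[0->1]=3 prod=3 -> inv=[9 6 11 2]
Step 3: demand=5,sold=2 ship[2->3]=2 ship[1->2]=4 ship[0->1]=3 prod=3 -> inv=[9 5 13 2]
Step 4: demand=5,sold=2 ship[2->3]=2 ship[1->2]=4 ship[0->1]=3 prod=3 -> inv=[9 4 15 2]
Step 5: demand=5,sold=2 ship[2->3]=2 ship[1->2]=4 ship[0->1]=3 prod=3 -> inv=[9 3 17 2]
Step 6: demand=5,sold=2 ship[2->3]=2 ship[1->2]=3 ship[0->1]=3 prod=3 -> inv=[9 3 18 2]
Step 7: demand=5,sold=2 ship[2->3]=2 ship[1->2]=3 ship[0->1]=3 prod=3 -> inv=[9 3 19 2]

9 3 19 2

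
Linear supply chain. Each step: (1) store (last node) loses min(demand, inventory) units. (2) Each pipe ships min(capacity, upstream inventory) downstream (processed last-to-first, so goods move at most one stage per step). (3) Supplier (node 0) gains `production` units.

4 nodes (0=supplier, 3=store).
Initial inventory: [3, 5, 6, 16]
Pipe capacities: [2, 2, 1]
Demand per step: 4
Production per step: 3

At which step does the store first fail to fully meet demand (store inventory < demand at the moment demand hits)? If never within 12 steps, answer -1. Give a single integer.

Step 1: demand=4,sold=4 ship[2->3]=1 ship[1->2]=2 ship[0->1]=2 prod=3 -> [4 5 7 13]
Step 2: demand=4,sold=4 ship[2->3]=1 ship[1->2]=2 ship[0->1]=2 prod=3 -> [5 5 8 10]
Step 3: demand=4,sold=4 ship[2->3]=1 ship[1->2]=2 ship[0->1]=2 prod=3 -> [6 5 9 7]
Step 4: demand=4,sold=4 ship[2->3]=1 ship[1->2]=2 ship[0->1]=2 prod=3 -> [7 5 10 4]
Step 5: demand=4,sold=4 ship[2->3]=1 ship[1->2]=2 ship[0->1]=2 prod=3 -> [8 5 11 1]
Step 6: demand=4,sold=1 ship[2->3]=1 ship[1->2]=2 ship[0->1]=2 prod=3 -> [9 5 12 1]
Step 7: demand=4,sold=1 ship[2->3]=1 ship[1->2]=2 ship[0->1]=2 prod=3 -> [10 5 13 1]
Step 8: demand=4,sold=1 ship[2->3]=1 ship[1->2]=2 ship[0->1]=2 prod=3 -> [11 5 14 1]
Step 9: demand=4,sold=1 ship[2->3]=1 ship[1->2]=2 ship[0->1]=2 prod=3 -> [12 5 15 1]
Step 10: demand=4,sold=1 ship[2->3]=1 ship[1->2]=2 ship[0->1]=2 prod=3 -> [13 5 16 1]
Step 11: demand=4,sold=1 ship[2->3]=1 ship[1->2]=2 ship[0->1]=2 prod=3 -> [14 5 17 1]
Step 12: demand=4,sold=1 ship[2->3]=1 ship[1->2]=2 ship[0->1]=2 prod=3 -> [15 5 18 1]
First stockout at step 6

6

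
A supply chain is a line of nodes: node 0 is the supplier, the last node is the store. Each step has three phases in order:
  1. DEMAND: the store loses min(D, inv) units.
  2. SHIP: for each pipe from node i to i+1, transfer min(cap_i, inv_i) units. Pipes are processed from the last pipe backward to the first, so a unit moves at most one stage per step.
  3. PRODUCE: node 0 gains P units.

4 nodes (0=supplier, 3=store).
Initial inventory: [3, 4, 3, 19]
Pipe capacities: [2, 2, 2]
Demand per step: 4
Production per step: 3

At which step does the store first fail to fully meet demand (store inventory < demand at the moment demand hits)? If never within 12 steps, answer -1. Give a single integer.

Step 1: demand=4,sold=4 ship[2->3]=2 ship[1->2]=2 ship[0->1]=2 prod=3 -> [4 4 3 17]
Step 2: demand=4,sold=4 ship[2->3]=2 ship[1->2]=2 ship[0->1]=2 prod=3 -> [5 4 3 15]
Step 3: demand=4,sold=4 ship[2->3]=2 ship[1->2]=2 ship[0->1]=2 prod=3 -> [6 4 3 13]
Step 4: demand=4,sold=4 ship[2->3]=2 ship[1->2]=2 ship[0->1]=2 prod=3 -> [7 4 3 11]
Step 5: demand=4,sold=4 ship[2->3]=2 ship[1->2]=2 ship[0->1]=2 prod=3 -> [8 4 3 9]
Step 6: demand=4,sold=4 ship[2->3]=2 ship[1->2]=2 ship[0->1]=2 prod=3 -> [9 4 3 7]
Step 7: demand=4,sold=4 ship[2->3]=2 ship[1->2]=2 ship[0->1]=2 prod=3 -> [10 4 3 5]
Step 8: demand=4,sold=4 ship[2->3]=2 ship[1->2]=2 ship[0->1]=2 prod=3 -> [11 4 3 3]
Step 9: demand=4,sold=3 ship[2->3]=2 ship[1->2]=2 ship[0->1]=2 prod=3 -> [12 4 3 2]
Step 10: demand=4,sold=2 ship[2->3]=2 ship[1->2]=2 ship[0->1]=2 prod=3 -> [13 4 3 2]
Step 11: demand=4,sold=2 ship[2->3]=2 ship[1->2]=2 ship[0->1]=2 prod=3 -> [14 4 3 2]
Step 12: demand=4,sold=2 ship[2->3]=2 ship[1->2]=2 ship[0->1]=2 prod=3 -> [15 4 3 2]
First stockout at step 9

9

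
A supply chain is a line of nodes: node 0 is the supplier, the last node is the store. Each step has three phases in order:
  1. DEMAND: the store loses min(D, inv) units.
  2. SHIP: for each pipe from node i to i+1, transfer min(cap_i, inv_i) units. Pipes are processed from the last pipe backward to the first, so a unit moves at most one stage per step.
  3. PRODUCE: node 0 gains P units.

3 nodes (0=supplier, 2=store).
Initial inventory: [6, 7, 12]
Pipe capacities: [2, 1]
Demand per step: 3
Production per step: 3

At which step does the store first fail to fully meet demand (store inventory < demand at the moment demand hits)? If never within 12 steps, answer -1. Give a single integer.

Step 1: demand=3,sold=3 ship[1->2]=1 ship[0->1]=2 prod=3 -> [7 8 10]
Step 2: demand=3,sold=3 ship[1->2]=1 ship[0->1]=2 prod=3 -> [8 9 8]
Step 3: demand=3,sold=3 ship[1->2]=1 ship[0->1]=2 prod=3 -> [9 10 6]
Step 4: demand=3,sold=3 ship[1->2]=1 ship[0->1]=2 prod=3 -> [10 11 4]
Step 5: demand=3,sold=3 ship[1->2]=1 ship[0->1]=2 prod=3 -> [11 12 2]
Step 6: demand=3,sold=2 ship[1->2]=1 ship[0->1]=2 prod=3 -> [12 13 1]
Step 7: demand=3,sold=1 ship[1->2]=1 ship[0->1]=2 prod=3 -> [13 14 1]
Step 8: demand=3,sold=1 ship[1->2]=1 ship[0->1]=2 prod=3 -> [14 15 1]
Step 9: demand=3,sold=1 ship[1->2]=1 ship[0->1]=2 prod=3 -> [15 16 1]
Step 10: demand=3,sold=1 ship[1->2]=1 ship[0->1]=2 prod=3 -> [16 17 1]
Step 11: demand=3,sold=1 ship[1->2]=1 ship[0->1]=2 prod=3 -> [17 18 1]
Step 12: demand=3,sold=1 ship[1->2]=1 ship[0->1]=2 prod=3 -> [18 19 1]
First stockout at step 6

6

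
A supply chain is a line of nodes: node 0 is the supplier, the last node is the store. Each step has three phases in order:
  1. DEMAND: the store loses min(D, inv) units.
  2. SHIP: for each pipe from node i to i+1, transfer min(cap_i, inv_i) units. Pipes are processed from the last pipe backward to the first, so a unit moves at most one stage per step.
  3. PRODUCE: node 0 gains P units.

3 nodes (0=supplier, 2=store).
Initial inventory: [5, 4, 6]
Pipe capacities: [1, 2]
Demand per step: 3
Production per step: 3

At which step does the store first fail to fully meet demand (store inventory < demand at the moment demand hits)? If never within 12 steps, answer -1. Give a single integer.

Step 1: demand=3,sold=3 ship[1->2]=2 ship[0->1]=1 prod=3 -> [7 3 5]
Step 2: demand=3,sold=3 ship[1->2]=2 ship[0->1]=1 prod=3 -> [9 2 4]
Step 3: demand=3,sold=3 ship[1->2]=2 ship[0->1]=1 prod=3 -> [11 1 3]
Step 4: demand=3,sold=3 ship[1->2]=1 ship[0->1]=1 prod=3 -> [13 1 1]
Step 5: demand=3,sold=1 ship[1->2]=1 ship[0->1]=1 prod=3 -> [15 1 1]
Step 6: demand=3,sold=1 ship[1->2]=1 ship[0->1]=1 prod=3 -> [17 1 1]
Step 7: demand=3,sold=1 ship[1->2]=1 ship[0->1]=1 prod=3 -> [19 1 1]
Step 8: demand=3,sold=1 ship[1->2]=1 ship[0->1]=1 prod=3 -> [21 1 1]
Step 9: demand=3,sold=1 ship[1->2]=1 ship[0->1]=1 prod=3 -> [23 1 1]
Step 10: demand=3,sold=1 ship[1->2]=1 ship[0->1]=1 prod=3 -> [25 1 1]
Step 11: demand=3,sold=1 ship[1->2]=1 ship[0->1]=1 prod=3 -> [27 1 1]
Step 12: demand=3,sold=1 ship[1->2]=1 ship[0->1]=1 prod=3 -> [29 1 1]
First stockout at step 5

5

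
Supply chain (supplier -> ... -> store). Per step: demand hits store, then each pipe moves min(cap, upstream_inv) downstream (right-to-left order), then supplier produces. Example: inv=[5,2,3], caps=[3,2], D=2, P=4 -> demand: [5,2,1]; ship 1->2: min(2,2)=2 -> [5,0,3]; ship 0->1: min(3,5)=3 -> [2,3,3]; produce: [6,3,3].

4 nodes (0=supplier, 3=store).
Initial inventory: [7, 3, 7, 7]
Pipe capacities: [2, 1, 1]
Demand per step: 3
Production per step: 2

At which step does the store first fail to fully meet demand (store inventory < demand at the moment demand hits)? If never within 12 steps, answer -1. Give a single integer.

Step 1: demand=3,sold=3 ship[2->3]=1 ship[1->2]=1 ship[0->1]=2 prod=2 -> [7 4 7 5]
Step 2: demand=3,sold=3 ship[2->3]=1 ship[1->2]=1 ship[0->1]=2 prod=2 -> [7 5 7 3]
Step 3: demand=3,sold=3 ship[2->3]=1 ship[1->2]=1 ship[0->1]=2 prod=2 -> [7 6 7 1]
Step 4: demand=3,sold=1 ship[2->3]=1 ship[1->2]=1 ship[0->1]=2 prod=2 -> [7 7 7 1]
Step 5: demand=3,sold=1 ship[2->3]=1 ship[1->2]=1 ship[0->1]=2 prod=2 -> [7 8 7 1]
Step 6: demand=3,sold=1 ship[2->3]=1 ship[1->2]=1 ship[0->1]=2 prod=2 -> [7 9 7 1]
Step 7: demand=3,sold=1 ship[2->3]=1 ship[1->2]=1 ship[0->1]=2 prod=2 -> [7 10 7 1]
Step 8: demand=3,sold=1 ship[2->3]=1 ship[1->2]=1 ship[0->1]=2 prod=2 -> [7 11 7 1]
Step 9: demand=3,sold=1 ship[2->3]=1 ship[1->2]=1 ship[0->1]=2 prod=2 -> [7 12 7 1]
Step 10: demand=3,sold=1 ship[2->3]=1 ship[1->2]=1 ship[0->1]=2 prod=2 -> [7 13 7 1]
Step 11: demand=3,sold=1 ship[2->3]=1 ship[1->2]=1 ship[0->1]=2 prod=2 -> [7 14 7 1]
Step 12: demand=3,sold=1 ship[2->3]=1 ship[1->2]=1 ship[0->1]=2 prod=2 -> [7 15 7 1]
First stockout at step 4

4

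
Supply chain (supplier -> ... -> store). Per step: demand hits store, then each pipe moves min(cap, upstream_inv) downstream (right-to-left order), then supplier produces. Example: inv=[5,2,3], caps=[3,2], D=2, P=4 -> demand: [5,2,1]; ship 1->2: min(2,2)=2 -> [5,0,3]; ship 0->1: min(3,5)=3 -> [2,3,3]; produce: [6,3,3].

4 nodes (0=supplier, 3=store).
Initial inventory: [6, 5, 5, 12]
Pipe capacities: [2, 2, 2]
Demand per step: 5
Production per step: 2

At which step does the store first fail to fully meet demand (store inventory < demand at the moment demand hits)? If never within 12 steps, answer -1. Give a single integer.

Step 1: demand=5,sold=5 ship[2->3]=2 ship[1->2]=2 ship[0->1]=2 prod=2 -> [6 5 5 9]
Step 2: demand=5,sold=5 ship[2->3]=2 ship[1->2]=2 ship[0->1]=2 prod=2 -> [6 5 5 6]
Step 3: demand=5,sold=5 ship[2->3]=2 ship[1->2]=2 ship[0->1]=2 prod=2 -> [6 5 5 3]
Step 4: demand=5,sold=3 ship[2->3]=2 ship[1->2]=2 ship[0->1]=2 prod=2 -> [6 5 5 2]
Step 5: demand=5,sold=2 ship[2->3]=2 ship[1->2]=2 ship[0->1]=2 prod=2 -> [6 5 5 2]
Step 6: demand=5,sold=2 ship[2->3]=2 ship[1->2]=2 ship[0->1]=2 prod=2 -> [6 5 5 2]
Step 7: demand=5,sold=2 ship[2->3]=2 ship[1->2]=2 ship[0->1]=2 prod=2 -> [6 5 5 2]
Step 8: demand=5,sold=2 ship[2->3]=2 ship[1->2]=2 ship[0->1]=2 prod=2 -> [6 5 5 2]
Step 9: demand=5,sold=2 ship[2->3]=2 ship[1->2]=2 ship[0->1]=2 prod=2 -> [6 5 5 2]
Step 10: demand=5,sold=2 ship[2->3]=2 ship[1->2]=2 ship[0->1]=2 prod=2 -> [6 5 5 2]
Step 11: demand=5,sold=2 ship[2->3]=2 ship[1->2]=2 ship[0->1]=2 prod=2 -> [6 5 5 2]
Step 12: demand=5,sold=2 ship[2->3]=2 ship[1->2]=2 ship[0->1]=2 prod=2 -> [6 5 5 2]
First stockout at step 4

4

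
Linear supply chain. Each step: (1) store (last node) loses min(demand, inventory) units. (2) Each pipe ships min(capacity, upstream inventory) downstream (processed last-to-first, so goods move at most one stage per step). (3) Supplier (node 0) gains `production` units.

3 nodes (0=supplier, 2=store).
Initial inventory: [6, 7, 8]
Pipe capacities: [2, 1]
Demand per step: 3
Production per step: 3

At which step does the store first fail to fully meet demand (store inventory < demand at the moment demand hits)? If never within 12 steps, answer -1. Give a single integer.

Step 1: demand=3,sold=3 ship[1->2]=1 ship[0->1]=2 prod=3 -> [7 8 6]
Step 2: demand=3,sold=3 ship[1->2]=1 ship[0->1]=2 prod=3 -> [8 9 4]
Step 3: demand=3,sold=3 ship[1->2]=1 ship[0->1]=2 prod=3 -> [9 10 2]
Step 4: demand=3,sold=2 ship[1->2]=1 ship[0->1]=2 prod=3 -> [10 11 1]
Step 5: demand=3,sold=1 ship[1->2]=1 ship[0->1]=2 prod=3 -> [11 12 1]
Step 6: demand=3,sold=1 ship[1->2]=1 ship[0->1]=2 prod=3 -> [12 13 1]
Step 7: demand=3,sold=1 ship[1->2]=1 ship[0->1]=2 prod=3 -> [13 14 1]
Step 8: demand=3,sold=1 ship[1->2]=1 ship[0->1]=2 prod=3 -> [14 15 1]
Step 9: demand=3,sold=1 ship[1->2]=1 ship[0->1]=2 prod=3 -> [15 16 1]
Step 10: demand=3,sold=1 ship[1->2]=1 ship[0->1]=2 prod=3 -> [16 17 1]
Step 11: demand=3,sold=1 ship[1->2]=1 ship[0->1]=2 prod=3 -> [17 18 1]
Step 12: demand=3,sold=1 ship[1->2]=1 ship[0->1]=2 prod=3 -> [18 19 1]
First stockout at step 4

4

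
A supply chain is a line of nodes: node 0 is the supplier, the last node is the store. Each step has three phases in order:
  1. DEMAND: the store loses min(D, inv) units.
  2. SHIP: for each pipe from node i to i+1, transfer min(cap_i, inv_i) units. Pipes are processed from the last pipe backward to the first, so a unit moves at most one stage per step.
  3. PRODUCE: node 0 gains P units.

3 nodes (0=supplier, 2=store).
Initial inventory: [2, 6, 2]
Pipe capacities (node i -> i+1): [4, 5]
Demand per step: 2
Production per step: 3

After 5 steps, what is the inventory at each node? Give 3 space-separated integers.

Step 1: demand=2,sold=2 ship[1->2]=5 ship[0->1]=2 prod=3 -> inv=[3 3 5]
Step 2: demand=2,sold=2 ship[1->2]=3 ship[0->1]=3 prod=3 -> inv=[3 3 6]
Step 3: demand=2,sold=2 ship[1->2]=3 ship[0->1]=3 prod=3 -> inv=[3 3 7]
Step 4: demand=2,sold=2 ship[1->2]=3 ship[0->1]=3 prod=3 -> inv=[3 3 8]
Step 5: demand=2,sold=2 ship[1->2]=3 ship[0->1]=3 prod=3 -> inv=[3 3 9]

3 3 9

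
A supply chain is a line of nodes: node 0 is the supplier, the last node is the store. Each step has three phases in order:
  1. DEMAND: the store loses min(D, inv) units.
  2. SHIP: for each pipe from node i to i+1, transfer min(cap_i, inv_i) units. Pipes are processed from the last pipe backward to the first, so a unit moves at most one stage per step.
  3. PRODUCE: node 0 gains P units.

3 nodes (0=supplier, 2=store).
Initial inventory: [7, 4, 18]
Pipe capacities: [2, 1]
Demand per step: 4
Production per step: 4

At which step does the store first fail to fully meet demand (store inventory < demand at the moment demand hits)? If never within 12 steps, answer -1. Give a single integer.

Step 1: demand=4,sold=4 ship[1->2]=1 ship[0->1]=2 prod=4 -> [9 5 15]
Step 2: demand=4,sold=4 ship[1->2]=1 ship[0->1]=2 prod=4 -> [11 6 12]
Step 3: demand=4,sold=4 ship[1->2]=1 ship[0->1]=2 prod=4 -> [13 7 9]
Step 4: demand=4,sold=4 ship[1->2]=1 ship[0->1]=2 prod=4 -> [15 8 6]
Step 5: demand=4,sold=4 ship[1->2]=1 ship[0->1]=2 prod=4 -> [17 9 3]
Step 6: demand=4,sold=3 ship[1->2]=1 ship[0->1]=2 prod=4 -> [19 10 1]
Step 7: demand=4,sold=1 ship[1->2]=1 ship[0->1]=2 prod=4 -> [21 11 1]
Step 8: demand=4,sold=1 ship[1->2]=1 ship[0->1]=2 prod=4 -> [23 12 1]
Step 9: demand=4,sold=1 ship[1->2]=1 ship[0->1]=2 prod=4 -> [25 13 1]
Step 10: demand=4,sold=1 ship[1->2]=1 ship[0->1]=2 prod=4 -> [27 14 1]
Step 11: demand=4,sold=1 ship[1->2]=1 ship[0->1]=2 prod=4 -> [29 15 1]
Step 12: demand=4,sold=1 ship[1->2]=1 ship[0->1]=2 prod=4 -> [31 16 1]
First stockout at step 6

6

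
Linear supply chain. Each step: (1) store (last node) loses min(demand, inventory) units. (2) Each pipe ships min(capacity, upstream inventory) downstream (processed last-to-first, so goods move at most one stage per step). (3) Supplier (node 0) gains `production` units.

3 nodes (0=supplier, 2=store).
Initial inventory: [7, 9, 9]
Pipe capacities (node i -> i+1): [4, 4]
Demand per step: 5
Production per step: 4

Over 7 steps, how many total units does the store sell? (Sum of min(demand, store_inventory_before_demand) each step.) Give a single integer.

Step 1: sold=5 (running total=5) -> [7 9 8]
Step 2: sold=5 (running total=10) -> [7 9 7]
Step 3: sold=5 (running total=15) -> [7 9 6]
Step 4: sold=5 (running total=20) -> [7 9 5]
Step 5: sold=5 (running total=25) -> [7 9 4]
Step 6: sold=4 (running total=29) -> [7 9 4]
Step 7: sold=4 (running total=33) -> [7 9 4]

Answer: 33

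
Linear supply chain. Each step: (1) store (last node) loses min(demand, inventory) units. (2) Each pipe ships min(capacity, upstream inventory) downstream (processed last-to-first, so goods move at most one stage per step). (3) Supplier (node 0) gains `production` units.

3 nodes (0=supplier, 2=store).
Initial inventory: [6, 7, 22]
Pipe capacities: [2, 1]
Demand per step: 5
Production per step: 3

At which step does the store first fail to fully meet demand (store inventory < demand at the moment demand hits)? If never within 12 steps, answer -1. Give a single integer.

Step 1: demand=5,sold=5 ship[1->2]=1 ship[0->1]=2 prod=3 -> [7 8 18]
Step 2: demand=5,sold=5 ship[1->2]=1 ship[0->1]=2 prod=3 -> [8 9 14]
Step 3: demand=5,sold=5 ship[1->2]=1 ship[0->1]=2 prod=3 -> [9 10 10]
Step 4: demand=5,sold=5 ship[1->2]=1 ship[0->1]=2 prod=3 -> [10 11 6]
Step 5: demand=5,sold=5 ship[1->2]=1 ship[0->1]=2 prod=3 -> [11 12 2]
Step 6: demand=5,sold=2 ship[1->2]=1 ship[0->1]=2 prod=3 -> [12 13 1]
Step 7: demand=5,sold=1 ship[1->2]=1 ship[0->1]=2 prod=3 -> [13 14 1]
Step 8: demand=5,sold=1 ship[1->2]=1 ship[0->1]=2 prod=3 -> [14 15 1]
Step 9: demand=5,sold=1 ship[1->2]=1 ship[0->1]=2 prod=3 -> [15 16 1]
Step 10: demand=5,sold=1 ship[1->2]=1 ship[0->1]=2 prod=3 -> [16 17 1]
Step 11: demand=5,sold=1 ship[1->2]=1 ship[0->1]=2 prod=3 -> [17 18 1]
Step 12: demand=5,sold=1 ship[1->2]=1 ship[0->1]=2 prod=3 -> [18 19 1]
First stockout at step 6

6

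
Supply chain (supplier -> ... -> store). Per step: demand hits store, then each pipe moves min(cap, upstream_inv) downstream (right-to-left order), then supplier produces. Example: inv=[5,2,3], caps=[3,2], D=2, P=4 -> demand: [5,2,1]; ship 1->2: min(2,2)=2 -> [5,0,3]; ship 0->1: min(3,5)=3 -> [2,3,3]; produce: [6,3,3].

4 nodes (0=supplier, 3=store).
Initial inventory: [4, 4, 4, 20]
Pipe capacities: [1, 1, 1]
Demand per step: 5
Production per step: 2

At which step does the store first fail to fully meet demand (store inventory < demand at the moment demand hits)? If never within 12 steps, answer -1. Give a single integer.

Step 1: demand=5,sold=5 ship[2->3]=1 ship[1->2]=1 ship[0->1]=1 prod=2 -> [5 4 4 16]
Step 2: demand=5,sold=5 ship[2->3]=1 ship[1->2]=1 ship[0->1]=1 prod=2 -> [6 4 4 12]
Step 3: demand=5,sold=5 ship[2->3]=1 ship[1->2]=1 ship[0->1]=1 prod=2 -> [7 4 4 8]
Step 4: demand=5,sold=5 ship[2->3]=1 ship[1->2]=1 ship[0->1]=1 prod=2 -> [8 4 4 4]
Step 5: demand=5,sold=4 ship[2->3]=1 ship[1->2]=1 ship[0->1]=1 prod=2 -> [9 4 4 1]
Step 6: demand=5,sold=1 ship[2->3]=1 ship[1->2]=1 ship[0->1]=1 prod=2 -> [10 4 4 1]
Step 7: demand=5,sold=1 ship[2->3]=1 ship[1->2]=1 ship[0->1]=1 prod=2 -> [11 4 4 1]
Step 8: demand=5,sold=1 ship[2->3]=1 ship[1->2]=1 ship[0->1]=1 prod=2 -> [12 4 4 1]
Step 9: demand=5,sold=1 ship[2->3]=1 ship[1->2]=1 ship[0->1]=1 prod=2 -> [13 4 4 1]
Step 10: demand=5,sold=1 ship[2->3]=1 ship[1->2]=1 ship[0->1]=1 prod=2 -> [14 4 4 1]
Step 11: demand=5,sold=1 ship[2->3]=1 ship[1->2]=1 ship[0->1]=1 prod=2 -> [15 4 4 1]
Step 12: demand=5,sold=1 ship[2->3]=1 ship[1->2]=1 ship[0->1]=1 prod=2 -> [16 4 4 1]
First stockout at step 5

5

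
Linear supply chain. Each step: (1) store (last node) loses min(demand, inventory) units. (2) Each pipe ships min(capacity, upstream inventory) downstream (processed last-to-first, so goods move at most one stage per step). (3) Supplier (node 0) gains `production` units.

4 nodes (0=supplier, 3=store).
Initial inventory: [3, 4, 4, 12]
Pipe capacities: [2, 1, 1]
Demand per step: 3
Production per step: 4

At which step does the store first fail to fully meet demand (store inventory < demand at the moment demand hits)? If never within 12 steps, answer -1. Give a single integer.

Step 1: demand=3,sold=3 ship[2->3]=1 ship[1->2]=1 ship[0->1]=2 prod=4 -> [5 5 4 10]
Step 2: demand=3,sold=3 ship[2->3]=1 ship[1->2]=1 ship[0->1]=2 prod=4 -> [7 6 4 8]
Step 3: demand=3,sold=3 ship[2->3]=1 ship[1->2]=1 ship[0->1]=2 prod=4 -> [9 7 4 6]
Step 4: demand=3,sold=3 ship[2->3]=1 ship[1->2]=1 ship[0->1]=2 prod=4 -> [11 8 4 4]
Step 5: demand=3,sold=3 ship[2->3]=1 ship[1->2]=1 ship[0->1]=2 prod=4 -> [13 9 4 2]
Step 6: demand=3,sold=2 ship[2->3]=1 ship[1->2]=1 ship[0->1]=2 prod=4 -> [15 10 4 1]
Step 7: demand=3,sold=1 ship[2->3]=1 ship[1->2]=1 ship[0->1]=2 prod=4 -> [17 11 4 1]
Step 8: demand=3,sold=1 ship[2->3]=1 ship[1->2]=1 ship[0->1]=2 prod=4 -> [19 12 4 1]
Step 9: demand=3,sold=1 ship[2->3]=1 ship[1->2]=1 ship[0->1]=2 prod=4 -> [21 13 4 1]
Step 10: demand=3,sold=1 ship[2->3]=1 ship[1->2]=1 ship[0->1]=2 prod=4 -> [23 14 4 1]
Step 11: demand=3,sold=1 ship[2->3]=1 ship[1->2]=1 ship[0->1]=2 prod=4 -> [25 15 4 1]
Step 12: demand=3,sold=1 ship[2->3]=1 ship[1->2]=1 ship[0->1]=2 prod=4 -> [27 16 4 1]
First stockout at step 6

6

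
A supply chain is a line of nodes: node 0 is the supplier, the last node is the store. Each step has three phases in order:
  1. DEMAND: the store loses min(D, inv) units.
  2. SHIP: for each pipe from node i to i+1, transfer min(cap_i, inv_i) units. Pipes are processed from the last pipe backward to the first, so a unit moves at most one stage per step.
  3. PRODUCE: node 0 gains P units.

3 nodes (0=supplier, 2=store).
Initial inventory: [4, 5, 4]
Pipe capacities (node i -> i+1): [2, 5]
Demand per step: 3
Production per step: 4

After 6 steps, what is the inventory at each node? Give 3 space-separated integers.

Step 1: demand=3,sold=3 ship[1->2]=5 ship[0->1]=2 prod=4 -> inv=[6 2 6]
Step 2: demand=3,sold=3 ship[1->2]=2 ship[0->1]=2 prod=4 -> inv=[8 2 5]
Step 3: demand=3,sold=3 ship[1->2]=2 ship[0->1]=2 prod=4 -> inv=[10 2 4]
Step 4: demand=3,sold=3 ship[1->2]=2 ship[0->1]=2 prod=4 -> inv=[12 2 3]
Step 5: demand=3,sold=3 ship[1->2]=2 ship[0->1]=2 prod=4 -> inv=[14 2 2]
Step 6: demand=3,sold=2 ship[1->2]=2 ship[0->1]=2 prod=4 -> inv=[16 2 2]

16 2 2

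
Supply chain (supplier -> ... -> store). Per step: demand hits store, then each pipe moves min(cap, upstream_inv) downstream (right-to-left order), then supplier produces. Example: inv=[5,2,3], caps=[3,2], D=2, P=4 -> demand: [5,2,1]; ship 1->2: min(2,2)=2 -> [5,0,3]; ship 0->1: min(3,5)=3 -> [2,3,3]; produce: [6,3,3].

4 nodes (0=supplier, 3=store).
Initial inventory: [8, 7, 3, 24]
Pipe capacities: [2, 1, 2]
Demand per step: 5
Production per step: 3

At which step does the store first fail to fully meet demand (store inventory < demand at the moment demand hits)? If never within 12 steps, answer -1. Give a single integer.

Step 1: demand=5,sold=5 ship[2->3]=2 ship[1->2]=1 ship[0->1]=2 prod=3 -> [9 8 2 21]
Step 2: demand=5,sold=5 ship[2->3]=2 ship[1->2]=1 ship[0->1]=2 prod=3 -> [10 9 1 18]
Step 3: demand=5,sold=5 ship[2->3]=1 ship[1->2]=1 ship[0->1]=2 prod=3 -> [11 10 1 14]
Step 4: demand=5,sold=5 ship[2->3]=1 ship[1->2]=1 ship[0->1]=2 prod=3 -> [12 11 1 10]
Step 5: demand=5,sold=5 ship[2->3]=1 ship[1->2]=1 ship[0->1]=2 prod=3 -> [13 12 1 6]
Step 6: demand=5,sold=5 ship[2->3]=1 ship[1->2]=1 ship[0->1]=2 prod=3 -> [14 13 1 2]
Step 7: demand=5,sold=2 ship[2->3]=1 ship[1->2]=1 ship[0->1]=2 prod=3 -> [15 14 1 1]
Step 8: demand=5,sold=1 ship[2->3]=1 ship[1->2]=1 ship[0->1]=2 prod=3 -> [16 15 1 1]
Step 9: demand=5,sold=1 ship[2->3]=1 ship[1->2]=1 ship[0->1]=2 prod=3 -> [17 16 1 1]
Step 10: demand=5,sold=1 ship[2->3]=1 ship[1->2]=1 ship[0->1]=2 prod=3 -> [18 17 1 1]
Step 11: demand=5,sold=1 ship[2->3]=1 ship[1->2]=1 ship[0->1]=2 prod=3 -> [19 18 1 1]
Step 12: demand=5,sold=1 ship[2->3]=1 ship[1->2]=1 ship[0->1]=2 prod=3 -> [20 19 1 1]
First stockout at step 7

7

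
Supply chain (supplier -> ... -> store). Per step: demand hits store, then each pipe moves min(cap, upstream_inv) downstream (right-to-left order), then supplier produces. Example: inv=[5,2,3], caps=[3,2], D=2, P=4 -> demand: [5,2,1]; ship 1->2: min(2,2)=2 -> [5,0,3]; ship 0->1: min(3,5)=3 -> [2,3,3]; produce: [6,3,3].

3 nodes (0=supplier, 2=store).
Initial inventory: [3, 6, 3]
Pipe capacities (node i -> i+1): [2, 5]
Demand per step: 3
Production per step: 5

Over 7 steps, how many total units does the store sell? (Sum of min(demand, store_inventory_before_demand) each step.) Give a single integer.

Step 1: sold=3 (running total=3) -> [6 3 5]
Step 2: sold=3 (running total=6) -> [9 2 5]
Step 3: sold=3 (running total=9) -> [12 2 4]
Step 4: sold=3 (running total=12) -> [15 2 3]
Step 5: sold=3 (running total=15) -> [18 2 2]
Step 6: sold=2 (running total=17) -> [21 2 2]
Step 7: sold=2 (running total=19) -> [24 2 2]

Answer: 19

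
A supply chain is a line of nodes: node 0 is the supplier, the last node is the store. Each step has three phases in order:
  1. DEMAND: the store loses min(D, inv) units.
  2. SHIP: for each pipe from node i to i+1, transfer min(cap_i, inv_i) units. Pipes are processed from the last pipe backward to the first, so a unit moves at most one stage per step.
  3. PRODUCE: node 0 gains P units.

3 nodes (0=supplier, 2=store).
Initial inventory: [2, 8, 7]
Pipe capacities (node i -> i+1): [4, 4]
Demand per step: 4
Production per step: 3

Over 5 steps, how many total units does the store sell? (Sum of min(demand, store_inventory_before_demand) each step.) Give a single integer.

Answer: 20

Derivation:
Step 1: sold=4 (running total=4) -> [3 6 7]
Step 2: sold=4 (running total=8) -> [3 5 7]
Step 3: sold=4 (running total=12) -> [3 4 7]
Step 4: sold=4 (running total=16) -> [3 3 7]
Step 5: sold=4 (running total=20) -> [3 3 6]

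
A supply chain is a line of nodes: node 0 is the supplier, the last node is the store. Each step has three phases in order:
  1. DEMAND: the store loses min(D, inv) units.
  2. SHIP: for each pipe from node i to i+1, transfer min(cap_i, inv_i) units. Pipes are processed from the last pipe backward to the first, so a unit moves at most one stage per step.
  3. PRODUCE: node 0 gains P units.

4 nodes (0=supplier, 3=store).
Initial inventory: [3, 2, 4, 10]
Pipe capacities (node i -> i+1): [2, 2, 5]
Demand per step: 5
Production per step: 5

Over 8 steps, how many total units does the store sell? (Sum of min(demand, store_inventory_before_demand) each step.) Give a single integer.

Answer: 26

Derivation:
Step 1: sold=5 (running total=5) -> [6 2 2 9]
Step 2: sold=5 (running total=10) -> [9 2 2 6]
Step 3: sold=5 (running total=15) -> [12 2 2 3]
Step 4: sold=3 (running total=18) -> [15 2 2 2]
Step 5: sold=2 (running total=20) -> [18 2 2 2]
Step 6: sold=2 (running total=22) -> [21 2 2 2]
Step 7: sold=2 (running total=24) -> [24 2 2 2]
Step 8: sold=2 (running total=26) -> [27 2 2 2]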